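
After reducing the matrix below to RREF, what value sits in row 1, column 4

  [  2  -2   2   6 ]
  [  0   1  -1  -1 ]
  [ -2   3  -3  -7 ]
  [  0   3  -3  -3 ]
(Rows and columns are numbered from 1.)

2

Multiply ρ1 by 1/2.
  [  1  -1   1   3 ]
  [  0   1  -1  -1 ]
  [ -2   3  -3  -7 ]
  [  0   3  -3  -3 ]
Add 2 times ρ1 to ρ3.
  [ 1  -1   1   3 ]
  [ 0   1  -1  -1 ]
  [ 0   1  -1  -1 ]
  [ 0   3  -3  -3 ]
Subtract ρ2 from ρ3.
  [ 1  -1   1   3 ]
  [ 0   1  -1  -1 ]
  [ 0   0   0   0 ]
  [ 0   3  -3  -3 ]
Subtract 3 times ρ2 from ρ4.
  [ 1  -1   1   3 ]
  [ 0   1  -1  -1 ]
  [ 0   0   0   0 ]
  [ 0   0   0   0 ]
Add ρ2 to ρ1.
  [ 1  0   0   2 ]
  [ 0  1  -1  -1 ]
  [ 0  0   0   0 ]
  [ 0  0   0   0 ]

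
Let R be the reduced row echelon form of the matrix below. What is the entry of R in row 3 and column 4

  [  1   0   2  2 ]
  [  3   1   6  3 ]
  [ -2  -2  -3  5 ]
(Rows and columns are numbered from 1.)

3

r2 := r2 − 3·r1
  [  1   0   2   2 ]
  [  0   1   0  -3 ]
  [ -2  -2  -3   5 ]
r3 := r3 + 2·r1
  [ 1   0  2   2 ]
  [ 0   1  0  -3 ]
  [ 0  -2  1   9 ]
r3 := r3 + 2·r2
  [ 1  0  2   2 ]
  [ 0  1  0  -3 ]
  [ 0  0  1   3 ]
r1 := r1 − 2·r3
  [ 1  0  0  -4 ]
  [ 0  1  0  -3 ]
  [ 0  0  1   3 ]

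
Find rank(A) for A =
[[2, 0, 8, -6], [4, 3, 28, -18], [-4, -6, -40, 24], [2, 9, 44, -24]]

R1 -> 1/2·R1
R2 -> R2 − 4·R1
R3 -> R3 + 4·R1
R4 -> R4 − 2·R1
R2 -> 1/3·R2
R3 -> R3 + 6·R2
R4 -> R4 − 9·R2
The reduced form has 2 nonzero rows.

rank = 2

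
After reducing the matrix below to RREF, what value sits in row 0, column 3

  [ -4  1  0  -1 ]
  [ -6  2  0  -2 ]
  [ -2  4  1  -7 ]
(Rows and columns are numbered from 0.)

R1 := -1/4·R1
  [  1  -1/4  0  1/4 ]
  [ -6     2  0   -2 ]
  [ -2     4  1   -7 ]
R2 := R2 + 6·R1
  [  1  -1/4  0   1/4 ]
  [  0   1/2  0  -1/2 ]
  [ -2     4  1    -7 ]
R3 := R3 + 2·R1
  [ 1  -1/4  0    1/4 ]
  [ 0   1/2  0   -1/2 ]
  [ 0   7/2  1  -13/2 ]
R2 := 2·R2
  [ 1  -1/4  0    1/4 ]
  [ 0     1  0     -1 ]
  [ 0   7/2  1  -13/2 ]
R3 := R3 − 7/2·R2
  [ 1  -1/4  0  1/4 ]
  [ 0     1  0   -1 ]
  [ 0     0  1   -3 ]
R1 := R1 + 1/4·R2
  [ 1  0  0   0 ]
  [ 0  1  0  -1 ]
  [ 0  0  1  -3 ]

0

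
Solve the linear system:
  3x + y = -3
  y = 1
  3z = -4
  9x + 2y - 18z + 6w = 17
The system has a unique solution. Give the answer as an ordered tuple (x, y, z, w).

Form the augmented matrix and row-reduce:
  [ 3  1    0  0  |  -3 ]
  [ 0  1    0  0  |   1 ]
  [ 0  0    3  0  |  -4 ]
  [ 9  2  -18  6  |  17 ]
r1 := 1/3·r1
r4 := r4 − 9·r1
r4 := r4 + r2
r3 := 1/3·r3
r4 := r4 + 18·r3
r4 := 1/6·r4
r1 := r1 − 1/3·r2
Reading off the last column: x = -4/3, y = 1, z = -4/3, w = 1/2.

(-4/3, 1, -4/3, 1/2)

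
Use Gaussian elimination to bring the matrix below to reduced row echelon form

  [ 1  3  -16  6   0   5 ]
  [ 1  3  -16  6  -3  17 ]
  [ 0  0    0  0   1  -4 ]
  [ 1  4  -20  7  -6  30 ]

ρ2 -> ρ2 − ρ1
  [ 1  3  -16  6   0   5 ]
  [ 0  0    0  0  -3  12 ]
  [ 0  0    0  0   1  -4 ]
  [ 1  4  -20  7  -6  30 ]
ρ4 -> ρ4 − ρ1
  [ 1  3  -16  6   0   5 ]
  [ 0  0    0  0  -3  12 ]
  [ 0  0    0  0   1  -4 ]
  [ 0  1   -4  1  -6  25 ]
ρ2 <-> ρ4
  [ 1  3  -16  6   0   5 ]
  [ 0  1   -4  1  -6  25 ]
  [ 0  0    0  0   1  -4 ]
  [ 0  0    0  0  -3  12 ]
ρ4 -> ρ4 + 3·ρ3
  [ 1  3  -16  6   0   5 ]
  [ 0  1   -4  1  -6  25 ]
  [ 0  0    0  0   1  -4 ]
  [ 0  0    0  0   0   0 ]
ρ2 -> ρ2 + 6·ρ3
  [ 1  3  -16  6  0   5 ]
  [ 0  1   -4  1  0   1 ]
  [ 0  0    0  0  1  -4 ]
  [ 0  0    0  0  0   0 ]
ρ1 -> ρ1 − 3·ρ2
  [ 1  0  -4  3  0   2 ]
  [ 0  1  -4  1  0   1 ]
  [ 0  0   0  0  1  -4 ]
  [ 0  0   0  0  0   0 ]

[[1, 0, -4, 3, 0, 2], [0, 1, -4, 1, 0, 1], [0, 0, 0, 0, 1, -4], [0, 0, 0, 0, 0, 0]]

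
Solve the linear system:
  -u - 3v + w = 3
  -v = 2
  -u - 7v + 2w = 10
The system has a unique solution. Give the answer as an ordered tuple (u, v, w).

Form the augmented matrix and row-reduce:
  [ -1  -3  1  |   3 ]
  [  0  -1  0  |   2 ]
  [ -1  -7  2  |  10 ]
r1 → -1·r1
r3 → r3 + r1
r2 → -1·r2
r3 → r3 + 4·r2
r1 → r1 + r3
r1 → r1 − 3·r2
Reading off the last column: u = 2, v = -2, w = -1.

(2, -2, -1)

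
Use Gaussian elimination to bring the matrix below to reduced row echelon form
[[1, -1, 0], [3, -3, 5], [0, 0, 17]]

[[1, -1, 0], [0, 0, 1], [0, 0, 0]]

R2 ← R2 − 3·R1
  [ 1  -1   0 ]
  [ 0   0   5 ]
  [ 0   0  17 ]
R2 ← 1/5·R2
  [ 1  -1   0 ]
  [ 0   0   1 ]
  [ 0   0  17 ]
R3 ← R3 − 17·R2
  [ 1  -1  0 ]
  [ 0   0  1 ]
  [ 0   0  0 ]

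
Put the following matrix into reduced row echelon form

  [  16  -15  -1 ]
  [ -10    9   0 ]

r1 → 1/16·r1
  [   1  -15/16  -1/16 ]
  [ -10       9      0 ]
r2 → r2 + 10·r1
  [ 1  -15/16  -1/16 ]
  [ 0    -3/8   -5/8 ]
r2 → -8/3·r2
  [ 1  -15/16  -1/16 ]
  [ 0       1    5/3 ]
r1 → r1 + 15/16·r2
  [ 1  0  3/2 ]
  [ 0  1  5/3 ]

[[1, 0, 3/2], [0, 1, 5/3]]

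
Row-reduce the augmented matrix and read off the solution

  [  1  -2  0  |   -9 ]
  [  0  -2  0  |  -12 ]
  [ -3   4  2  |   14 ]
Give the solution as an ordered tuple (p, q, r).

R3 -> R3 + 3·R1
  [ 1  -2  0  |   -9 ]
  [ 0  -2  0  |  -12 ]
  [ 0  -2  2  |  -13 ]
R2 -> -1/2·R2
  [ 1  -2  0  |   -9 ]
  [ 0   1  0  |    6 ]
  [ 0  -2  2  |  -13 ]
R3 -> R3 + 2·R2
  [ 1  -2  0  |  -9 ]
  [ 0   1  0  |   6 ]
  [ 0   0  2  |  -1 ]
R3 -> 1/2·R3
  [ 1  -2  0  |    -9 ]
  [ 0   1  0  |     6 ]
  [ 0   0  1  |  -1/2 ]
R1 -> R1 + 2·R2
  [ 1  0  0  |     3 ]
  [ 0  1  0  |     6 ]
  [ 0  0  1  |  -1/2 ]
Reading off the last column: p = 3, q = 6, r = -1/2.

(3, 6, -1/2)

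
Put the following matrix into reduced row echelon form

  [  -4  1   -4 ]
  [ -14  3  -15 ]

[[1, 0, 3/2], [0, 1, 2]]

R1 -> -1/4·R1
  [   1  -1/4    1 ]
  [ -14     3  -15 ]
R2 -> R2 + 14·R1
  [ 1  -1/4   1 ]
  [ 0  -1/2  -1 ]
R2 -> -2·R2
  [ 1  -1/4  1 ]
  [ 0     1  2 ]
R1 -> R1 + 1/4·R2
  [ 1  0  3/2 ]
  [ 0  1    2 ]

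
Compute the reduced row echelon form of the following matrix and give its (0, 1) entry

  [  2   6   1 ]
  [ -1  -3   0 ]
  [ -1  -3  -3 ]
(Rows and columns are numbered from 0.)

3

Multiply R1 by 1/2.
  [  1   3  1/2 ]
  [ -1  -3    0 ]
  [ -1  -3   -3 ]
Add R1 to R2.
  [  1   3  1/2 ]
  [  0   0  1/2 ]
  [ -1  -3   -3 ]
Add R1 to R3.
  [ 1  3   1/2 ]
  [ 0  0   1/2 ]
  [ 0  0  -5/2 ]
Multiply R2 by 2.
  [ 1  3   1/2 ]
  [ 0  0     1 ]
  [ 0  0  -5/2 ]
Add 5/2 times R2 to R3.
  [ 1  3  1/2 ]
  [ 0  0    1 ]
  [ 0  0    0 ]
Subtract 1/2 times R2 from R1.
  [ 1  3  0 ]
  [ 0  0  1 ]
  [ 0  0  0 ]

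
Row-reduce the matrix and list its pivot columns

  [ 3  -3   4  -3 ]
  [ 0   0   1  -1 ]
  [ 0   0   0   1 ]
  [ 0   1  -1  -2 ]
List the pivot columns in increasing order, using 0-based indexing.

ρ1 -> 1/3·ρ1
  [ 1  -1  4/3  -1 ]
  [ 0   0    1  -1 ]
  [ 0   0    0   1 ]
  [ 0   1   -1  -2 ]
ρ2 ↔ ρ4
  [ 1  -1  4/3  -1 ]
  [ 0   1   -1  -2 ]
  [ 0   0    0   1 ]
  [ 0   0    1  -1 ]
ρ3 ↔ ρ4
  [ 1  -1  4/3  -1 ]
  [ 0   1   -1  -2 ]
  [ 0   0    1  -1 ]
  [ 0   0    0   1 ]
ρ3 -> ρ3 + ρ4
  [ 1  -1  4/3  -1 ]
  [ 0   1   -1  -2 ]
  [ 0   0    1   0 ]
  [ 0   0    0   1 ]
ρ2 -> ρ2 + 2·ρ4
  [ 1  -1  4/3  -1 ]
  [ 0   1   -1   0 ]
  [ 0   0    1   0 ]
  [ 0   0    0   1 ]
ρ1 -> ρ1 + ρ4
  [ 1  -1  4/3  0 ]
  [ 0   1   -1  0 ]
  [ 0   0    1  0 ]
  [ 0   0    0  1 ]
ρ2 -> ρ2 + ρ3
  [ 1  -1  4/3  0 ]
  [ 0   1    0  0 ]
  [ 0   0    1  0 ]
  [ 0   0    0  1 ]
ρ1 -> ρ1 − 4/3·ρ3
  [ 1  -1  0  0 ]
  [ 0   1  0  0 ]
  [ 0   0  1  0 ]
  [ 0   0  0  1 ]
ρ1 -> ρ1 + ρ2
  [ 1  0  0  0 ]
  [ 0  1  0  0 ]
  [ 0  0  1  0 ]
  [ 0  0  0  1 ]
Pivot columns are the columns containing a leading 1.

0, 1, 2, 3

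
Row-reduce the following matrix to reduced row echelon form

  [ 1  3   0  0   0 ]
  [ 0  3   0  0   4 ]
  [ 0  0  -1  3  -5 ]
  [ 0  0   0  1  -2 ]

[[1, 0, 0, 0, -4], [0, 1, 0, 0, 4/3], [0, 0, 1, 0, -1], [0, 0, 0, 1, -2]]

R2 → 1/3·R2
  [ 1  3   0  0    0 ]
  [ 0  1   0  0  4/3 ]
  [ 0  0  -1  3   -5 ]
  [ 0  0   0  1   -2 ]
R3 → -1·R3
  [ 1  3  0   0    0 ]
  [ 0  1  0   0  4/3 ]
  [ 0  0  1  -3    5 ]
  [ 0  0  0   1   -2 ]
R3 → R3 + 3·R4
  [ 1  3  0  0    0 ]
  [ 0  1  0  0  4/3 ]
  [ 0  0  1  0   -1 ]
  [ 0  0  0  1   -2 ]
R1 → R1 − 3·R2
  [ 1  0  0  0   -4 ]
  [ 0  1  0  0  4/3 ]
  [ 0  0  1  0   -1 ]
  [ 0  0  0  1   -2 ]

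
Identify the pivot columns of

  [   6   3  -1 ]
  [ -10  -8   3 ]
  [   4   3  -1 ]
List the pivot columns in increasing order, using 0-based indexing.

R1 := 1/6·R1
  [   1  1/2  -1/6 ]
  [ -10   -8     3 ]
  [   4    3    -1 ]
R2 := R2 + 10·R1
  [ 1  1/2  -1/6 ]
  [ 0   -3   4/3 ]
  [ 4    3    -1 ]
R3 := R3 − 4·R1
  [ 1  1/2  -1/6 ]
  [ 0   -3   4/3 ]
  [ 0    1  -1/3 ]
R2 := -1/3·R2
  [ 1  1/2  -1/6 ]
  [ 0    1  -4/9 ]
  [ 0    1  -1/3 ]
R3 := R3 − R2
  [ 1  1/2  -1/6 ]
  [ 0    1  -4/9 ]
  [ 0    0   1/9 ]
R3 := 9·R3
  [ 1  1/2  -1/6 ]
  [ 0    1  -4/9 ]
  [ 0    0     1 ]
R2 := R2 + 4/9·R3
  [ 1  1/2  -1/6 ]
  [ 0    1     0 ]
  [ 0    0     1 ]
R1 := R1 + 1/6·R3
  [ 1  1/2  0 ]
  [ 0    1  0 ]
  [ 0    0  1 ]
R1 := R1 − 1/2·R2
  [ 1  0  0 ]
  [ 0  1  0 ]
  [ 0  0  1 ]
Pivot columns are the columns containing a leading 1.

0, 1, 2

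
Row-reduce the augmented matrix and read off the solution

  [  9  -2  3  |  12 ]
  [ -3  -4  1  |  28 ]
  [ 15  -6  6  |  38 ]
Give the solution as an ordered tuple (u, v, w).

(-2/3, -6, 2)

R1 ← 1/9·R1
R2 ← R2 + 3·R1
R3 ← R3 − 15·R1
R2 ← -3/14·R2
R3 ← R3 + 8/3·R2
R3 ← -7·R3
R2 ← R2 + 3/7·R3
R1 ← R1 − 1/3·R3
R1 ← R1 + 2/9·R2
Reading off the last column: u = -2/3, v = -6, w = 2.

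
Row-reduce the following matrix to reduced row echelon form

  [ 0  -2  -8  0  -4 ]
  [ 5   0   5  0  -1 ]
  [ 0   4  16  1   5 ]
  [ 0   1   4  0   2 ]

r1 <=> r2
  [ 5   0   5  0  -1 ]
  [ 0  -2  -8  0  -4 ]
  [ 0   4  16  1   5 ]
  [ 0   1   4  0   2 ]
r1 := 1/5·r1
  [ 1   0   1  0  -1/5 ]
  [ 0  -2  -8  0    -4 ]
  [ 0   4  16  1     5 ]
  [ 0   1   4  0     2 ]
r2 := -1/2·r2
  [ 1  0   1  0  -1/5 ]
  [ 0  1   4  0     2 ]
  [ 0  4  16  1     5 ]
  [ 0  1   4  0     2 ]
r3 := r3 − 4·r2
  [ 1  0  1  0  -1/5 ]
  [ 0  1  4  0     2 ]
  [ 0  0  0  1    -3 ]
  [ 0  1  4  0     2 ]
r4 := r4 − r2
  [ 1  0  1  0  -1/5 ]
  [ 0  1  4  0     2 ]
  [ 0  0  0  1    -3 ]
  [ 0  0  0  0     0 ]

[[1, 0, 1, 0, -1/5], [0, 1, 4, 0, 2], [0, 0, 0, 1, -3], [0, 0, 0, 0, 0]]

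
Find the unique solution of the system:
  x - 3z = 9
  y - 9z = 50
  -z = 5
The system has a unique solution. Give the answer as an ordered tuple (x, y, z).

(-6, 5, -5)

Form the augmented matrix and row-reduce:
  [ 1  0  -3  |   9 ]
  [ 0  1  -9  |  50 ]
  [ 0  0  -1  |   5 ]
Multiply r3 by -1.
  [ 1  0  -3  |   9 ]
  [ 0  1  -9  |  50 ]
  [ 0  0   1  |  -5 ]
Add 9 times r3 to r2.
  [ 1  0  -3  |   9 ]
  [ 0  1   0  |   5 ]
  [ 0  0   1  |  -5 ]
Add 3 times r3 to r1.
  [ 1  0  0  |  -6 ]
  [ 0  1  0  |   5 ]
  [ 0  0  1  |  -5 ]
Reading off the last column: x = -6, y = 5, z = -5.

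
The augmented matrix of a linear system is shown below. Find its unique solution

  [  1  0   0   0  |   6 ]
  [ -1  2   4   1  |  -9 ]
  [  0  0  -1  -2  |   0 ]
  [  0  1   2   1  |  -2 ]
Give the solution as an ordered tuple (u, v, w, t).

(6, -5, 2, -1)

Add R1 to R2.
  [ 1  0   0   0  |   6 ]
  [ 0  2   4   1  |  -3 ]
  [ 0  0  -1  -2  |   0 ]
  [ 0  1   2   1  |  -2 ]
Multiply R2 by 1/2.
  [ 1  0   0    0  |     6 ]
  [ 0  1   2  1/2  |  -3/2 ]
  [ 0  0  -1   -2  |     0 ]
  [ 0  1   2    1  |    -2 ]
Subtract R2 from R4.
  [ 1  0   0    0  |     6 ]
  [ 0  1   2  1/2  |  -3/2 ]
  [ 0  0  -1   -2  |     0 ]
  [ 0  0   0  1/2  |  -1/2 ]
Multiply R3 by -1.
  [ 1  0  0    0  |     6 ]
  [ 0  1  2  1/2  |  -3/2 ]
  [ 0  0  1    2  |     0 ]
  [ 0  0  0  1/2  |  -1/2 ]
Multiply R4 by 2.
  [ 1  0  0    0  |     6 ]
  [ 0  1  2  1/2  |  -3/2 ]
  [ 0  0  1    2  |     0 ]
  [ 0  0  0    1  |    -1 ]
Subtract 2 times R4 from R3.
  [ 1  0  0    0  |     6 ]
  [ 0  1  2  1/2  |  -3/2 ]
  [ 0  0  1    0  |     2 ]
  [ 0  0  0    1  |    -1 ]
Subtract 1/2 times R4 from R2.
  [ 1  0  0  0  |   6 ]
  [ 0  1  2  0  |  -1 ]
  [ 0  0  1  0  |   2 ]
  [ 0  0  0  1  |  -1 ]
Subtract 2 times R3 from R2.
  [ 1  0  0  0  |   6 ]
  [ 0  1  0  0  |  -5 ]
  [ 0  0  1  0  |   2 ]
  [ 0  0  0  1  |  -1 ]
Reading off the last column: u = 6, v = -5, w = 2, t = -1.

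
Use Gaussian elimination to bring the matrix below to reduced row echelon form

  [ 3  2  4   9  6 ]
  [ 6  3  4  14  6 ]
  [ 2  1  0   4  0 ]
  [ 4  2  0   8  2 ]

[[1, 0, 0, 1, 0], [0, 1, 0, 2, 0], [0, 0, 1, 1/2, 0], [0, 0, 0, 0, 1]]

r1 := 1/3·r1
  [ 1  2/3  4/3   3  2 ]
  [ 6    3    4  14  6 ]
  [ 2    1    0   4  0 ]
  [ 4    2    0   8  2 ]
r2 := r2 − 6·r1
  [ 1  2/3  4/3   3   2 ]
  [ 0   -1   -4  -4  -6 ]
  [ 2    1    0   4   0 ]
  [ 4    2    0   8   2 ]
r3 := r3 − 2·r1
  [ 1   2/3   4/3   3   2 ]
  [ 0    -1    -4  -4  -6 ]
  [ 0  -1/3  -8/3  -2  -4 ]
  [ 4     2     0   8   2 ]
r4 := r4 − 4·r1
  [ 1   2/3    4/3   3   2 ]
  [ 0    -1     -4  -4  -6 ]
  [ 0  -1/3   -8/3  -2  -4 ]
  [ 0  -2/3  -16/3  -4  -6 ]
r2 := -1·r2
  [ 1   2/3    4/3   3   2 ]
  [ 0     1      4   4   6 ]
  [ 0  -1/3   -8/3  -2  -4 ]
  [ 0  -2/3  -16/3  -4  -6 ]
r3 := r3 + 1/3·r2
  [ 1   2/3    4/3     3   2 ]
  [ 0     1      4     4   6 ]
  [ 0     0   -4/3  -2/3  -2 ]
  [ 0  -2/3  -16/3    -4  -6 ]
r4 := r4 + 2/3·r2
  [ 1  2/3   4/3     3   2 ]
  [ 0    1     4     4   6 ]
  [ 0    0  -4/3  -2/3  -2 ]
  [ 0    0  -8/3  -4/3  -2 ]
r3 := -3/4·r3
  [ 1  2/3   4/3     3    2 ]
  [ 0    1     4     4    6 ]
  [ 0    0     1   1/2  3/2 ]
  [ 0    0  -8/3  -4/3   -2 ]
r4 := r4 + 8/3·r3
  [ 1  2/3  4/3    3    2 ]
  [ 0    1    4    4    6 ]
  [ 0    0    1  1/2  3/2 ]
  [ 0    0    0    0    2 ]
r4 := 1/2·r4
  [ 1  2/3  4/3    3    2 ]
  [ 0    1    4    4    6 ]
  [ 0    0    1  1/2  3/2 ]
  [ 0    0    0    0    1 ]
r3 := r3 − 3/2·r4
  [ 1  2/3  4/3    3  2 ]
  [ 0    1    4    4  6 ]
  [ 0    0    1  1/2  0 ]
  [ 0    0    0    0  1 ]
r2 := r2 − 6·r4
  [ 1  2/3  4/3    3  2 ]
  [ 0    1    4    4  0 ]
  [ 0    0    1  1/2  0 ]
  [ 0    0    0    0  1 ]
r1 := r1 − 2·r4
  [ 1  2/3  4/3    3  0 ]
  [ 0    1    4    4  0 ]
  [ 0    0    1  1/2  0 ]
  [ 0    0    0    0  1 ]
r2 := r2 − 4·r3
  [ 1  2/3  4/3    3  0 ]
  [ 0    1    0    2  0 ]
  [ 0    0    1  1/2  0 ]
  [ 0    0    0    0  1 ]
r1 := r1 − 4/3·r3
  [ 1  2/3  0  7/3  0 ]
  [ 0    1  0    2  0 ]
  [ 0    0  1  1/2  0 ]
  [ 0    0  0    0  1 ]
r1 := r1 − 2/3·r2
  [ 1  0  0    1  0 ]
  [ 0  1  0    2  0 ]
  [ 0  0  1  1/2  0 ]
  [ 0  0  0    0  1 ]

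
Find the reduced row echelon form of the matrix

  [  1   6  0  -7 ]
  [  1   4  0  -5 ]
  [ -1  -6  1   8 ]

R2 → R2 − R1
R3 → R3 + R1
R2 → -1/2·R2
R1 → R1 − 6·R2

[[1, 0, 0, -1], [0, 1, 0, -1], [0, 0, 1, 1]]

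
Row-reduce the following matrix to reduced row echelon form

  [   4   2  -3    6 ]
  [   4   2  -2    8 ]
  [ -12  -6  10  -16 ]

[[1, 1/2, 0, 3], [0, 0, 1, 2], [0, 0, 0, 0]]

r1 → 1/4·r1
  [   1  1/2  -3/4  3/2 ]
  [   4    2    -2    8 ]
  [ -12   -6    10  -16 ]
r2 → r2 − 4·r1
  [   1  1/2  -3/4  3/2 ]
  [   0    0     1    2 ]
  [ -12   -6    10  -16 ]
r3 → r3 + 12·r1
  [ 1  1/2  -3/4  3/2 ]
  [ 0    0     1    2 ]
  [ 0    0     1    2 ]
r3 → r3 − r2
  [ 1  1/2  -3/4  3/2 ]
  [ 0    0     1    2 ]
  [ 0    0     0    0 ]
r1 → r1 + 3/4·r2
  [ 1  1/2  0  3 ]
  [ 0    0  1  2 ]
  [ 0    0  0  0 ]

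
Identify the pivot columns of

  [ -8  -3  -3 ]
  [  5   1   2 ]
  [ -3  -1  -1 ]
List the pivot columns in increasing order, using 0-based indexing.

0, 1, 2

Multiply R1 by -1/8.
Subtract 5 times R1 from R2.
Add 3 times R1 to R3.
Multiply R2 by -8/7.
Subtract 1/8 times R2 from R3.
Multiply R3 by 7.
Add 1/7 times R3 to R2.
Subtract 3/8 times R3 from R1.
Subtract 3/8 times R2 from R1.
Pivot columns are the columns containing a leading 1.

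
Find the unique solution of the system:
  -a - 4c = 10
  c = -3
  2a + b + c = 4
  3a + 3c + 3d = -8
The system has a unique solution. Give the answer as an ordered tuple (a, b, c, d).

(2, 3, -3, -5/3)

Form the augmented matrix and row-reduce:
  [ -1  0  -4  0  |  10 ]
  [  0  0   1  0  |  -3 ]
  [  2  1   1  0  |   4 ]
  [  3  0   3  3  |  -8 ]
Multiply ρ1 by -1.
  [ 1  0  4  0  |  -10 ]
  [ 0  0  1  0  |   -3 ]
  [ 2  1  1  0  |    4 ]
  [ 3  0  3  3  |   -8 ]
Subtract 2 times ρ1 from ρ3.
  [ 1  0   4  0  |  -10 ]
  [ 0  0   1  0  |   -3 ]
  [ 0  1  -7  0  |   24 ]
  [ 3  0   3  3  |   -8 ]
Subtract 3 times ρ1 from ρ4.
  [ 1  0   4  0  |  -10 ]
  [ 0  0   1  0  |   -3 ]
  [ 0  1  -7  0  |   24 ]
  [ 0  0  -9  3  |   22 ]
Swap ρ2 and ρ3.
  [ 1  0   4  0  |  -10 ]
  [ 0  1  -7  0  |   24 ]
  [ 0  0   1  0  |   -3 ]
  [ 0  0  -9  3  |   22 ]
Add 9 times ρ3 to ρ4.
  [ 1  0   4  0  |  -10 ]
  [ 0  1  -7  0  |   24 ]
  [ 0  0   1  0  |   -3 ]
  [ 0  0   0  3  |   -5 ]
Multiply ρ4 by 1/3.
  [ 1  0   4  0  |   -10 ]
  [ 0  1  -7  0  |    24 ]
  [ 0  0   1  0  |    -3 ]
  [ 0  0   0  1  |  -5/3 ]
Add 7 times ρ3 to ρ2.
  [ 1  0  4  0  |   -10 ]
  [ 0  1  0  0  |     3 ]
  [ 0  0  1  0  |    -3 ]
  [ 0  0  0  1  |  -5/3 ]
Subtract 4 times ρ3 from ρ1.
  [ 1  0  0  0  |     2 ]
  [ 0  1  0  0  |     3 ]
  [ 0  0  1  0  |    -3 ]
  [ 0  0  0  1  |  -5/3 ]
Reading off the last column: a = 2, b = 3, c = -3, d = -5/3.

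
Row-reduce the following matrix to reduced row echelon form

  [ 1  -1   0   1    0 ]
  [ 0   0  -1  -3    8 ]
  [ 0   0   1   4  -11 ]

[[1, -1, 0, 0, 3], [0, 0, 1, 0, 1], [0, 0, 0, 1, -3]]

R2 -> -1·R2
  [ 1  -1  0  1    0 ]
  [ 0   0  1  3   -8 ]
  [ 0   0  1  4  -11 ]
R3 -> R3 − R2
  [ 1  -1  0  1   0 ]
  [ 0   0  1  3  -8 ]
  [ 0   0  0  1  -3 ]
R2 -> R2 − 3·R3
  [ 1  -1  0  1   0 ]
  [ 0   0  1  0   1 ]
  [ 0   0  0  1  -3 ]
R1 -> R1 − R3
  [ 1  -1  0  0   3 ]
  [ 0   0  1  0   1 ]
  [ 0   0  0  1  -3 ]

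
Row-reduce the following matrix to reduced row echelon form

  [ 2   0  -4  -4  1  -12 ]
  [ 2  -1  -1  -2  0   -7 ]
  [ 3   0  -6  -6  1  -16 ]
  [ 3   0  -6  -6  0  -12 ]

Multiply r1 by 1/2.
  [ 1   0  -2  -2  1/2   -6 ]
  [ 2  -1  -1  -2    0   -7 ]
  [ 3   0  -6  -6    1  -16 ]
  [ 3   0  -6  -6    0  -12 ]
Subtract 2 times r1 from r2.
  [ 1   0  -2  -2  1/2   -6 ]
  [ 0  -1   3   2   -1    5 ]
  [ 3   0  -6  -6    1  -16 ]
  [ 3   0  -6  -6    0  -12 ]
Subtract 3 times r1 from r3.
  [ 1   0  -2  -2   1/2   -6 ]
  [ 0  -1   3   2    -1    5 ]
  [ 0   0   0   0  -1/2    2 ]
  [ 3   0  -6  -6     0  -12 ]
Subtract 3 times r1 from r4.
  [ 1   0  -2  -2   1/2  -6 ]
  [ 0  -1   3   2    -1   5 ]
  [ 0   0   0   0  -1/2   2 ]
  [ 0   0   0   0  -3/2   6 ]
Multiply r2 by -1.
  [ 1  0  -2  -2   1/2  -6 ]
  [ 0  1  -3  -2     1  -5 ]
  [ 0  0   0   0  -1/2   2 ]
  [ 0  0   0   0  -3/2   6 ]
Multiply r3 by -2.
  [ 1  0  -2  -2   1/2  -6 ]
  [ 0  1  -3  -2     1  -5 ]
  [ 0  0   0   0     1  -4 ]
  [ 0  0   0   0  -3/2   6 ]
Add 3/2 times r3 to r4.
  [ 1  0  -2  -2  1/2  -6 ]
  [ 0  1  -3  -2    1  -5 ]
  [ 0  0   0   0    1  -4 ]
  [ 0  0   0   0    0   0 ]
Subtract r3 from r2.
  [ 1  0  -2  -2  1/2  -6 ]
  [ 0  1  -3  -2    0  -1 ]
  [ 0  0   0   0    1  -4 ]
  [ 0  0   0   0    0   0 ]
Subtract 1/2 times r3 from r1.
  [ 1  0  -2  -2  0  -4 ]
  [ 0  1  -3  -2  0  -1 ]
  [ 0  0   0   0  1  -4 ]
  [ 0  0   0   0  0   0 ]

[[1, 0, -2, -2, 0, -4], [0, 1, -3, -2, 0, -1], [0, 0, 0, 0, 1, -4], [0, 0, 0, 0, 0, 0]]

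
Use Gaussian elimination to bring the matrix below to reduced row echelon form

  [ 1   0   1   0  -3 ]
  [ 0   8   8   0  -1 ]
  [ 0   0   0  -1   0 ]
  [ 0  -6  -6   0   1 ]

[[1, 0, 1, 0, 0], [0, 1, 1, 0, 0], [0, 0, 0, 1, 0], [0, 0, 0, 0, 1]]

ρ2 -> 1/8·ρ2
  [ 1   0   1   0    -3 ]
  [ 0   1   1   0  -1/8 ]
  [ 0   0   0  -1     0 ]
  [ 0  -6  -6   0     1 ]
ρ4 -> ρ4 + 6·ρ2
  [ 1  0  1   0    -3 ]
  [ 0  1  1   0  -1/8 ]
  [ 0  0  0  -1     0 ]
  [ 0  0  0   0   1/4 ]
ρ3 -> -1·ρ3
  [ 1  0  1  0    -3 ]
  [ 0  1  1  0  -1/8 ]
  [ 0  0  0  1     0 ]
  [ 0  0  0  0   1/4 ]
ρ4 -> 4·ρ4
  [ 1  0  1  0    -3 ]
  [ 0  1  1  0  -1/8 ]
  [ 0  0  0  1     0 ]
  [ 0  0  0  0     1 ]
ρ2 -> ρ2 + 1/8·ρ4
  [ 1  0  1  0  -3 ]
  [ 0  1  1  0   0 ]
  [ 0  0  0  1   0 ]
  [ 0  0  0  0   1 ]
ρ1 -> ρ1 + 3·ρ4
  [ 1  0  1  0  0 ]
  [ 0  1  1  0  0 ]
  [ 0  0  0  1  0 ]
  [ 0  0  0  0  1 ]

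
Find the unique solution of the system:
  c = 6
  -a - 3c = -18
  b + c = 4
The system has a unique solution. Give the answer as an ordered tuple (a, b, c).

(0, -2, 6)

Form the augmented matrix and row-reduce:
  [  0  0   1  |    6 ]
  [ -1  0  -3  |  -18 ]
  [  0  1   1  |    4 ]
Swap R1 and R2.
  [ -1  0  -3  |  -18 ]
  [  0  0   1  |    6 ]
  [  0  1   1  |    4 ]
Multiply R1 by -1.
  [ 1  0  3  |  18 ]
  [ 0  0  1  |   6 ]
  [ 0  1  1  |   4 ]
Swap R2 and R3.
  [ 1  0  3  |  18 ]
  [ 0  1  1  |   4 ]
  [ 0  0  1  |   6 ]
Subtract R3 from R2.
  [ 1  0  3  |  18 ]
  [ 0  1  0  |  -2 ]
  [ 0  0  1  |   6 ]
Subtract 3 times R3 from R1.
  [ 1  0  0  |   0 ]
  [ 0  1  0  |  -2 ]
  [ 0  0  1  |   6 ]
Reading off the last column: a = 0, b = -2, c = 6.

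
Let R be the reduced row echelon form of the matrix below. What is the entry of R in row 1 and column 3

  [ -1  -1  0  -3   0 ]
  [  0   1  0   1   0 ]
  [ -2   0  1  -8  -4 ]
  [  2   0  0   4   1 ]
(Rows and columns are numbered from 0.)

Multiply R1 by -1.
  [  1  1  0   3   0 ]
  [  0  1  0   1   0 ]
  [ -2  0  1  -8  -4 ]
  [  2  0  0   4   1 ]
Add 2 times R1 to R3.
  [ 1  1  0   3   0 ]
  [ 0  1  0   1   0 ]
  [ 0  2  1  -2  -4 ]
  [ 2  0  0   4   1 ]
Subtract 2 times R1 from R4.
  [ 1   1  0   3   0 ]
  [ 0   1  0   1   0 ]
  [ 0   2  1  -2  -4 ]
  [ 0  -2  0  -2   1 ]
Subtract 2 times R2 from R3.
  [ 1   1  0   3   0 ]
  [ 0   1  0   1   0 ]
  [ 0   0  1  -4  -4 ]
  [ 0  -2  0  -2   1 ]
Add 2 times R2 to R4.
  [ 1  1  0   3   0 ]
  [ 0  1  0   1   0 ]
  [ 0  0  1  -4  -4 ]
  [ 0  0  0   0   1 ]
Add 4 times R4 to R3.
  [ 1  1  0   3  0 ]
  [ 0  1  0   1  0 ]
  [ 0  0  1  -4  0 ]
  [ 0  0  0   0  1 ]
Subtract R2 from R1.
  [ 1  0  0   2  0 ]
  [ 0  1  0   1  0 ]
  [ 0  0  1  -4  0 ]
  [ 0  0  0   0  1 ]

1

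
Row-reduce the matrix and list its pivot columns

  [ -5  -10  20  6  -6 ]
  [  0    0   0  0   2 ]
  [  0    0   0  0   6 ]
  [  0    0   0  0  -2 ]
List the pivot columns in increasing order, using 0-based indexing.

0, 4

Multiply ρ1 by -1/5.
  [ 1  2  -4  -6/5  6/5 ]
  [ 0  0   0     0    2 ]
  [ 0  0   0     0    6 ]
  [ 0  0   0     0   -2 ]
Multiply ρ2 by 1/2.
  [ 1  2  -4  -6/5  6/5 ]
  [ 0  0   0     0    1 ]
  [ 0  0   0     0    6 ]
  [ 0  0   0     0   -2 ]
Subtract 6 times ρ2 from ρ3.
  [ 1  2  -4  -6/5  6/5 ]
  [ 0  0   0     0    1 ]
  [ 0  0   0     0    0 ]
  [ 0  0   0     0   -2 ]
Add 2 times ρ2 to ρ4.
  [ 1  2  -4  -6/5  6/5 ]
  [ 0  0   0     0    1 ]
  [ 0  0   0     0    0 ]
  [ 0  0   0     0    0 ]
Subtract 6/5 times ρ2 from ρ1.
  [ 1  2  -4  -6/5  0 ]
  [ 0  0   0     0  1 ]
  [ 0  0   0     0  0 ]
  [ 0  0   0     0  0 ]
Pivot columns are the columns containing a leading 1.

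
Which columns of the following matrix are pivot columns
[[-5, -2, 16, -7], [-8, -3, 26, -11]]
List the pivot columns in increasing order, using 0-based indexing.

0, 1

r1 := -1/5·r1
r2 := r2 + 8·r1
r2 := 5·r2
r1 := r1 − 2/5·r2
Pivot columns are the columns containing a leading 1.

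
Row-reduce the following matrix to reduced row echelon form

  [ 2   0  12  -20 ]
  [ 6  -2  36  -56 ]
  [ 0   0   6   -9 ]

Multiply r1 by 1/2.
Subtract 6 times r1 from r2.
Multiply r2 by -1/2.
Multiply r3 by 1/6.
Subtract 6 times r3 from r1.

[[1, 0, 0, -1], [0, 1, 0, -2], [0, 0, 1, -3/2]]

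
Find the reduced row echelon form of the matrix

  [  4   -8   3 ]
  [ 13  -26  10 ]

[[1, -2, 0], [0, 0, 1]]

ρ1 := 1/4·ρ1
ρ2 := ρ2 − 13·ρ1
ρ2 := 4·ρ2
ρ1 := ρ1 − 3/4·ρ2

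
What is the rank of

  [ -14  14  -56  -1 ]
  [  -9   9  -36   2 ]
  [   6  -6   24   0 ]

rank = 2

R1 := -1/14·R1
  [  1  -1    4  1/14 ]
  [ -9   9  -36     2 ]
  [  6  -6   24     0 ]
R2 := R2 + 9·R1
  [ 1  -1   4   1/14 ]
  [ 0   0   0  37/14 ]
  [ 6  -6  24      0 ]
R3 := R3 − 6·R1
  [ 1  -1  4   1/14 ]
  [ 0   0  0  37/14 ]
  [ 0   0  0   -3/7 ]
R2 := 14/37·R2
  [ 1  -1  4  1/14 ]
  [ 0   0  0     1 ]
  [ 0   0  0  -3/7 ]
R3 := R3 + 3/7·R2
  [ 1  -1  4  1/14 ]
  [ 0   0  0     1 ]
  [ 0   0  0     0 ]
R1 := R1 − 1/14·R2
  [ 1  -1  4  0 ]
  [ 0   0  0  1 ]
  [ 0   0  0  0 ]
The reduced form has 2 nonzero rows.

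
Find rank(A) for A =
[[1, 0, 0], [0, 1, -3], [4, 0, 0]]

Subtract 4 times ρ1 from ρ3.
The reduced form has 2 nonzero rows.

rank = 2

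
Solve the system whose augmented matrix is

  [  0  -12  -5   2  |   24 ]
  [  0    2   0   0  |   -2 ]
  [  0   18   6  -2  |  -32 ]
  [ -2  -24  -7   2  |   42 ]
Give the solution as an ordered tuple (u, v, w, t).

(-1, -1, -2, 1)

R1 <=> R4
  [ -2  -24  -7   2  |   42 ]
  [  0    2   0   0  |   -2 ]
  [  0   18   6  -2  |  -32 ]
  [  0  -12  -5   2  |   24 ]
R1 := -1/2·R1
  [ 1   12  7/2  -1  |  -21 ]
  [ 0    2    0   0  |   -2 ]
  [ 0   18    6  -2  |  -32 ]
  [ 0  -12   -5   2  |   24 ]
R2 := 1/2·R2
  [ 1   12  7/2  -1  |  -21 ]
  [ 0    1    0   0  |   -1 ]
  [ 0   18    6  -2  |  -32 ]
  [ 0  -12   -5   2  |   24 ]
R3 := R3 − 18·R2
  [ 1   12  7/2  -1  |  -21 ]
  [ 0    1    0   0  |   -1 ]
  [ 0    0    6  -2  |  -14 ]
  [ 0  -12   -5   2  |   24 ]
R4 := R4 + 12·R2
  [ 1  12  7/2  -1  |  -21 ]
  [ 0   1    0   0  |   -1 ]
  [ 0   0    6  -2  |  -14 ]
  [ 0   0   -5   2  |   12 ]
R3 := 1/6·R3
  [ 1  12  7/2    -1  |   -21 ]
  [ 0   1    0     0  |    -1 ]
  [ 0   0    1  -1/3  |  -7/3 ]
  [ 0   0   -5     2  |    12 ]
R4 := R4 + 5·R3
  [ 1  12  7/2    -1  |   -21 ]
  [ 0   1    0     0  |    -1 ]
  [ 0   0    1  -1/3  |  -7/3 ]
  [ 0   0    0   1/3  |   1/3 ]
R4 := 3·R4
  [ 1  12  7/2    -1  |   -21 ]
  [ 0   1    0     0  |    -1 ]
  [ 0   0    1  -1/3  |  -7/3 ]
  [ 0   0    0     1  |     1 ]
R3 := R3 + 1/3·R4
  [ 1  12  7/2  -1  |  -21 ]
  [ 0   1    0   0  |   -1 ]
  [ 0   0    1   0  |   -2 ]
  [ 0   0    0   1  |    1 ]
R1 := R1 + R4
  [ 1  12  7/2  0  |  -20 ]
  [ 0   1    0  0  |   -1 ]
  [ 0   0    1  0  |   -2 ]
  [ 0   0    0  1  |    1 ]
R1 := R1 − 7/2·R3
  [ 1  12  0  0  |  -13 ]
  [ 0   1  0  0  |   -1 ]
  [ 0   0  1  0  |   -2 ]
  [ 0   0  0  1  |    1 ]
R1 := R1 − 12·R2
  [ 1  0  0  0  |  -1 ]
  [ 0  1  0  0  |  -1 ]
  [ 0  0  1  0  |  -2 ]
  [ 0  0  0  1  |   1 ]
Reading off the last column: u = -1, v = -1, w = -2, t = 1.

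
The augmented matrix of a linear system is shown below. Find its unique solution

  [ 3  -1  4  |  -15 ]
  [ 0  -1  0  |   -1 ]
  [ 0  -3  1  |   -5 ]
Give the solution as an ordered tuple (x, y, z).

R1 → 1/3·R1
  [ 1  -1/3  4/3  |  -5 ]
  [ 0    -1    0  |  -1 ]
  [ 0    -3    1  |  -5 ]
R2 → -1·R2
  [ 1  -1/3  4/3  |  -5 ]
  [ 0     1    0  |   1 ]
  [ 0    -3    1  |  -5 ]
R3 → R3 + 3·R2
  [ 1  -1/3  4/3  |  -5 ]
  [ 0     1    0  |   1 ]
  [ 0     0    1  |  -2 ]
R1 → R1 − 4/3·R3
  [ 1  -1/3  0  |  -7/3 ]
  [ 0     1  0  |     1 ]
  [ 0     0  1  |    -2 ]
R1 → R1 + 1/3·R2
  [ 1  0  0  |  -2 ]
  [ 0  1  0  |   1 ]
  [ 0  0  1  |  -2 ]
Reading off the last column: x = -2, y = 1, z = -2.

(-2, 1, -2)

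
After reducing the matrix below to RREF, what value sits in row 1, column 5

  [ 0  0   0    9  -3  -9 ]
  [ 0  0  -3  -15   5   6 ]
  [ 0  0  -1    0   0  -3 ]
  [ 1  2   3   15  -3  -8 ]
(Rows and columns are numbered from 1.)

2

R1 <=> R4
  [ 1  2   3   15  -3  -8 ]
  [ 0  0  -3  -15   5   6 ]
  [ 0  0  -1    0   0  -3 ]
  [ 0  0   0    9  -3  -9 ]
R2 ← -1/3·R2
  [ 1  2   3  15    -3  -8 ]
  [ 0  0   1   5  -5/3  -2 ]
  [ 0  0  -1   0     0  -3 ]
  [ 0  0   0   9    -3  -9 ]
R3 ← R3 + R2
  [ 1  2  3  15    -3  -8 ]
  [ 0  0  1   5  -5/3  -2 ]
  [ 0  0  0   5  -5/3  -5 ]
  [ 0  0  0   9    -3  -9 ]
R3 ← 1/5·R3
  [ 1  2  3  15    -3  -8 ]
  [ 0  0  1   5  -5/3  -2 ]
  [ 0  0  0   1  -1/3  -1 ]
  [ 0  0  0   9    -3  -9 ]
R4 ← R4 − 9·R3
  [ 1  2  3  15    -3  -8 ]
  [ 0  0  1   5  -5/3  -2 ]
  [ 0  0  0   1  -1/3  -1 ]
  [ 0  0  0   0     0   0 ]
R2 ← R2 − 5·R3
  [ 1  2  3  15    -3  -8 ]
  [ 0  0  1   0     0   3 ]
  [ 0  0  0   1  -1/3  -1 ]
  [ 0  0  0   0     0   0 ]
R1 ← R1 − 15·R3
  [ 1  2  3  0     2   7 ]
  [ 0  0  1  0     0   3 ]
  [ 0  0  0  1  -1/3  -1 ]
  [ 0  0  0  0     0   0 ]
R1 ← R1 − 3·R2
  [ 1  2  0  0     2  -2 ]
  [ 0  0  1  0     0   3 ]
  [ 0  0  0  1  -1/3  -1 ]
  [ 0  0  0  0     0   0 ]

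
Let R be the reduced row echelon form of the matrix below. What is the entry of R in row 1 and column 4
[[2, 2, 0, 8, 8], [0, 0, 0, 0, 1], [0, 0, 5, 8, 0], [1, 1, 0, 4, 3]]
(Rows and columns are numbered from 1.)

4

R1 ← 1/2·R1
  [ 1  1  0  4  4 ]
  [ 0  0  0  0  1 ]
  [ 0  0  5  8  0 ]
  [ 1  1  0  4  3 ]
R4 ← R4 − R1
  [ 1  1  0  4   4 ]
  [ 0  0  0  0   1 ]
  [ 0  0  5  8   0 ]
  [ 0  0  0  0  -1 ]
R2 ↔ R3
  [ 1  1  0  4   4 ]
  [ 0  0  5  8   0 ]
  [ 0  0  0  0   1 ]
  [ 0  0  0  0  -1 ]
R2 ← 1/5·R2
  [ 1  1  0    4   4 ]
  [ 0  0  1  8/5   0 ]
  [ 0  0  0    0   1 ]
  [ 0  0  0    0  -1 ]
R4 ← R4 + R3
  [ 1  1  0    4  4 ]
  [ 0  0  1  8/5  0 ]
  [ 0  0  0    0  1 ]
  [ 0  0  0    0  0 ]
R1 ← R1 − 4·R3
  [ 1  1  0    4  0 ]
  [ 0  0  1  8/5  0 ]
  [ 0  0  0    0  1 ]
  [ 0  0  0    0  0 ]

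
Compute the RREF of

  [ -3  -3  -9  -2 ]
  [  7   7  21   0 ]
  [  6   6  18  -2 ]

R1 -> -1/3·R1
  [ 1  1   3  2/3 ]
  [ 7  7  21    0 ]
  [ 6  6  18   -2 ]
R2 -> R2 − 7·R1
  [ 1  1   3    2/3 ]
  [ 0  0   0  -14/3 ]
  [ 6  6  18     -2 ]
R3 -> R3 − 6·R1
  [ 1  1  3    2/3 ]
  [ 0  0  0  -14/3 ]
  [ 0  0  0     -6 ]
R2 -> -3/14·R2
  [ 1  1  3  2/3 ]
  [ 0  0  0    1 ]
  [ 0  0  0   -6 ]
R3 -> R3 + 6·R2
  [ 1  1  3  2/3 ]
  [ 0  0  0    1 ]
  [ 0  0  0    0 ]
R1 -> R1 − 2/3·R2
  [ 1  1  3  0 ]
  [ 0  0  0  1 ]
  [ 0  0  0  0 ]

[[1, 1, 3, 0], [0, 0, 0, 1], [0, 0, 0, 0]]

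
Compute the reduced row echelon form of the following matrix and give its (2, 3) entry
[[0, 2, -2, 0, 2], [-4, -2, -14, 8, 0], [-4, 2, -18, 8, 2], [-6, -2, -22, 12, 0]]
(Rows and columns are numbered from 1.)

-1

Swap R1 and R2.
  [ -4  -2  -14   8  0 ]
  [  0   2   -2   0  2 ]
  [ -4   2  -18   8  2 ]
  [ -6  -2  -22  12  0 ]
Multiply R1 by -1/4.
  [  1  1/2  7/2  -2  0 ]
  [  0    2   -2   0  2 ]
  [ -4    2  -18   8  2 ]
  [ -6   -2  -22  12  0 ]
Add 4 times R1 to R3.
  [  1  1/2  7/2  -2  0 ]
  [  0    2   -2   0  2 ]
  [  0    4   -4   0  2 ]
  [ -6   -2  -22  12  0 ]
Add 6 times R1 to R4.
  [ 1  1/2  7/2  -2  0 ]
  [ 0    2   -2   0  2 ]
  [ 0    4   -4   0  2 ]
  [ 0    1   -1   0  0 ]
Multiply R2 by 1/2.
  [ 1  1/2  7/2  -2  0 ]
  [ 0    1   -1   0  1 ]
  [ 0    4   -4   0  2 ]
  [ 0    1   -1   0  0 ]
Subtract 4 times R2 from R3.
  [ 1  1/2  7/2  -2   0 ]
  [ 0    1   -1   0   1 ]
  [ 0    0    0   0  -2 ]
  [ 0    1   -1   0   0 ]
Subtract R2 from R4.
  [ 1  1/2  7/2  -2   0 ]
  [ 0    1   -1   0   1 ]
  [ 0    0    0   0  -2 ]
  [ 0    0    0   0  -1 ]
Multiply R3 by -1/2.
  [ 1  1/2  7/2  -2   0 ]
  [ 0    1   -1   0   1 ]
  [ 0    0    0   0   1 ]
  [ 0    0    0   0  -1 ]
Add R3 to R4.
  [ 1  1/2  7/2  -2  0 ]
  [ 0    1   -1   0  1 ]
  [ 0    0    0   0  1 ]
  [ 0    0    0   0  0 ]
Subtract R3 from R2.
  [ 1  1/2  7/2  -2  0 ]
  [ 0    1   -1   0  0 ]
  [ 0    0    0   0  1 ]
  [ 0    0    0   0  0 ]
Subtract 1/2 times R2 from R1.
  [ 1  0   4  -2  0 ]
  [ 0  1  -1   0  0 ]
  [ 0  0   0   0  1 ]
  [ 0  0   0   0  0 ]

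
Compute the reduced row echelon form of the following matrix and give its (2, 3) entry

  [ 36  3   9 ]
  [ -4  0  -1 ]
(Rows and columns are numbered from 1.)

0

R1 -> 1/36·R1
R2 -> R2 + 4·R1
R2 -> 3·R2
R1 -> R1 − 1/12·R2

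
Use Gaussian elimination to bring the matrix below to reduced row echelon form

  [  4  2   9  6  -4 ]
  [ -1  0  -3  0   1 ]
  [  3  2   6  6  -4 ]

ρ1 -> 1/4·ρ1
  [  1  1/2  9/4  3/2  -1 ]
  [ -1    0   -3    0   1 ]
  [  3    2    6    6  -4 ]
ρ2 -> ρ2 + ρ1
  [ 1  1/2   9/4  3/2  -1 ]
  [ 0  1/2  -3/4  3/2   0 ]
  [ 3    2     6    6  -4 ]
ρ3 -> ρ3 − 3·ρ1
  [ 1  1/2   9/4  3/2  -1 ]
  [ 0  1/2  -3/4  3/2   0 ]
  [ 0  1/2  -3/4  3/2  -1 ]
ρ2 -> 2·ρ2
  [ 1  1/2   9/4  3/2  -1 ]
  [ 0    1  -3/2    3   0 ]
  [ 0  1/2  -3/4  3/2  -1 ]
ρ3 -> ρ3 − 1/2·ρ2
  [ 1  1/2   9/4  3/2  -1 ]
  [ 0    1  -3/2    3   0 ]
  [ 0    0     0    0  -1 ]
ρ3 -> -1·ρ3
  [ 1  1/2   9/4  3/2  -1 ]
  [ 0    1  -3/2    3   0 ]
  [ 0    0     0    0   1 ]
ρ1 -> ρ1 + ρ3
  [ 1  1/2   9/4  3/2  0 ]
  [ 0    1  -3/2    3  0 ]
  [ 0    0     0    0  1 ]
ρ1 -> ρ1 − 1/2·ρ2
  [ 1  0     3  0  0 ]
  [ 0  1  -3/2  3  0 ]
  [ 0  0     0  0  1 ]

[[1, 0, 3, 0, 0], [0, 1, -3/2, 3, 0], [0, 0, 0, 0, 1]]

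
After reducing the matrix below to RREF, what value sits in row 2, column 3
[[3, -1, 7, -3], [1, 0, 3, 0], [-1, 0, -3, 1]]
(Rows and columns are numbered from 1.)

2

r1 -> 1/3·r1
  [  1  -1/3  7/3  -1 ]
  [  1     0    3   0 ]
  [ -1     0   -3   1 ]
r2 -> r2 − r1
  [  1  -1/3  7/3  -1 ]
  [  0   1/3  2/3   1 ]
  [ -1     0   -3   1 ]
r3 -> r3 + r1
  [ 1  -1/3   7/3  -1 ]
  [ 0   1/3   2/3   1 ]
  [ 0  -1/3  -2/3   0 ]
r2 -> 3·r2
  [ 1  -1/3   7/3  -1 ]
  [ 0     1     2   3 ]
  [ 0  -1/3  -2/3   0 ]
r3 -> r3 + 1/3·r2
  [ 1  -1/3  7/3  -1 ]
  [ 0     1    2   3 ]
  [ 0     0    0   1 ]
r2 -> r2 − 3·r3
  [ 1  -1/3  7/3  -1 ]
  [ 0     1    2   0 ]
  [ 0     0    0   1 ]
r1 -> r1 + r3
  [ 1  -1/3  7/3  0 ]
  [ 0     1    2  0 ]
  [ 0     0    0  1 ]
r1 -> r1 + 1/3·r2
  [ 1  0  3  0 ]
  [ 0  1  2  0 ]
  [ 0  0  0  1 ]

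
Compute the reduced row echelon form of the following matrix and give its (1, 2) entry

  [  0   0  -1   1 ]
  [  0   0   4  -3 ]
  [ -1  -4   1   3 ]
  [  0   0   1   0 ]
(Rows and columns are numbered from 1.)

4

ρ1 ↔ ρ3
  [ -1  -4   1   3 ]
  [  0   0   4  -3 ]
  [  0   0  -1   1 ]
  [  0   0   1   0 ]
ρ1 -> -1·ρ1
  [ 1  4  -1  -3 ]
  [ 0  0   4  -3 ]
  [ 0  0  -1   1 ]
  [ 0  0   1   0 ]
ρ2 -> 1/4·ρ2
  [ 1  4  -1    -3 ]
  [ 0  0   1  -3/4 ]
  [ 0  0  -1     1 ]
  [ 0  0   1     0 ]
ρ3 -> ρ3 + ρ2
  [ 1  4  -1    -3 ]
  [ 0  0   1  -3/4 ]
  [ 0  0   0   1/4 ]
  [ 0  0   1     0 ]
ρ4 -> ρ4 − ρ2
  [ 1  4  -1    -3 ]
  [ 0  0   1  -3/4 ]
  [ 0  0   0   1/4 ]
  [ 0  0   0   3/4 ]
ρ3 -> 4·ρ3
  [ 1  4  -1    -3 ]
  [ 0  0   1  -3/4 ]
  [ 0  0   0     1 ]
  [ 0  0   0   3/4 ]
ρ4 -> ρ4 − 3/4·ρ3
  [ 1  4  -1    -3 ]
  [ 0  0   1  -3/4 ]
  [ 0  0   0     1 ]
  [ 0  0   0     0 ]
ρ2 -> ρ2 + 3/4·ρ3
  [ 1  4  -1  -3 ]
  [ 0  0   1   0 ]
  [ 0  0   0   1 ]
  [ 0  0   0   0 ]
ρ1 -> ρ1 + 3·ρ3
  [ 1  4  -1  0 ]
  [ 0  0   1  0 ]
  [ 0  0   0  1 ]
  [ 0  0   0  0 ]
ρ1 -> ρ1 + ρ2
  [ 1  4  0  0 ]
  [ 0  0  1  0 ]
  [ 0  0  0  1 ]
  [ 0  0  0  0 ]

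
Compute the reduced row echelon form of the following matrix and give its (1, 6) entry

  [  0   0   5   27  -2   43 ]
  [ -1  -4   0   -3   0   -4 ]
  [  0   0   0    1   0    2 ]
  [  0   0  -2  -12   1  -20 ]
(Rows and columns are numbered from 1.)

-2

ρ1 <=> ρ2
  [ -1  -4   0   -3   0   -4 ]
  [  0   0   5   27  -2   43 ]
  [  0   0   0    1   0    2 ]
  [  0   0  -2  -12   1  -20 ]
ρ1 := -1·ρ1
  [ 1  4   0    3   0    4 ]
  [ 0  0   5   27  -2   43 ]
  [ 0  0   0    1   0    2 ]
  [ 0  0  -2  -12   1  -20 ]
ρ2 := 1/5·ρ2
  [ 1  4   0     3     0     4 ]
  [ 0  0   1  27/5  -2/5  43/5 ]
  [ 0  0   0     1     0     2 ]
  [ 0  0  -2   -12     1   -20 ]
ρ4 := ρ4 + 2·ρ2
  [ 1  4  0     3     0      4 ]
  [ 0  0  1  27/5  -2/5   43/5 ]
  [ 0  0  0     1     0      2 ]
  [ 0  0  0  -6/5   1/5  -14/5 ]
ρ4 := ρ4 + 6/5·ρ3
  [ 1  4  0     3     0     4 ]
  [ 0  0  1  27/5  -2/5  43/5 ]
  [ 0  0  0     1     0     2 ]
  [ 0  0  0     0   1/5  -2/5 ]
ρ4 := 5·ρ4
  [ 1  4  0     3     0     4 ]
  [ 0  0  1  27/5  -2/5  43/5 ]
  [ 0  0  0     1     0     2 ]
  [ 0  0  0     0     1    -2 ]
ρ2 := ρ2 + 2/5·ρ4
  [ 1  4  0     3  0     4 ]
  [ 0  0  1  27/5  0  39/5 ]
  [ 0  0  0     1  0     2 ]
  [ 0  0  0     0  1    -2 ]
ρ2 := ρ2 − 27/5·ρ3
  [ 1  4  0  3  0   4 ]
  [ 0  0  1  0  0  -3 ]
  [ 0  0  0  1  0   2 ]
  [ 0  0  0  0  1  -2 ]
ρ1 := ρ1 − 3·ρ3
  [ 1  4  0  0  0  -2 ]
  [ 0  0  1  0  0  -3 ]
  [ 0  0  0  1  0   2 ]
  [ 0  0  0  0  1  -2 ]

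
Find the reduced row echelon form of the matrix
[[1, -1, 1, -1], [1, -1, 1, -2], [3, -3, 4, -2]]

[[1, -1, 0, 0], [0, 0, 1, 0], [0, 0, 0, 1]]

R2 → R2 − R1
  [ 1  -1  1  -1 ]
  [ 0   0  0  -1 ]
  [ 3  -3  4  -2 ]
R3 → R3 − 3·R1
  [ 1  -1  1  -1 ]
  [ 0   0  0  -1 ]
  [ 0   0  1   1 ]
R2 <=> R3
  [ 1  -1  1  -1 ]
  [ 0   0  1   1 ]
  [ 0   0  0  -1 ]
R3 → -1·R3
  [ 1  -1  1  -1 ]
  [ 0   0  1   1 ]
  [ 0   0  0   1 ]
R2 → R2 − R3
  [ 1  -1  1  -1 ]
  [ 0   0  1   0 ]
  [ 0   0  0   1 ]
R1 → R1 + R3
  [ 1  -1  1  0 ]
  [ 0   0  1  0 ]
  [ 0   0  0  1 ]
R1 → R1 − R2
  [ 1  -1  0  0 ]
  [ 0   0  1  0 ]
  [ 0   0  0  1 ]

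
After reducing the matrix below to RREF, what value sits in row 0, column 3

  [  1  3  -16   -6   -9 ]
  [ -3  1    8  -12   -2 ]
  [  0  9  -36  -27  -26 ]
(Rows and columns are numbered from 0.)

R2 := R2 + 3·R1
R2 := 1/10·R2
R3 := R3 − 9·R2
R3 := 10·R3
R2 := R2 + 29/10·R3
R1 := R1 + 9·R3
R1 := R1 − 3·R2

3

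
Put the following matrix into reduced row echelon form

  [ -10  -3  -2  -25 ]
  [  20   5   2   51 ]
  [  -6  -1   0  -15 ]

[[1, 0, 0, 2], [0, 1, 0, 3], [0, 0, 1, -2]]

Multiply R1 by -1/10.
  [  1  3/10  1/5  5/2 ]
  [ 20     5    2   51 ]
  [ -6    -1    0  -15 ]
Subtract 20 times R1 from R2.
  [  1  3/10  1/5  5/2 ]
  [  0    -1   -2    1 ]
  [ -6    -1    0  -15 ]
Add 6 times R1 to R3.
  [ 1  3/10  1/5  5/2 ]
  [ 0    -1   -2    1 ]
  [ 0   4/5  6/5    0 ]
Multiply R2 by -1.
  [ 1  3/10  1/5  5/2 ]
  [ 0     1    2   -1 ]
  [ 0   4/5  6/5    0 ]
Subtract 4/5 times R2 from R3.
  [ 1  3/10   1/5  5/2 ]
  [ 0     1     2   -1 ]
  [ 0     0  -2/5  4/5 ]
Multiply R3 by -5/2.
  [ 1  3/10  1/5  5/2 ]
  [ 0     1    2   -1 ]
  [ 0     0    1   -2 ]
Subtract 2 times R3 from R2.
  [ 1  3/10  1/5  5/2 ]
  [ 0     1    0    3 ]
  [ 0     0    1   -2 ]
Subtract 1/5 times R3 from R1.
  [ 1  3/10  0  29/10 ]
  [ 0     1  0      3 ]
  [ 0     0  1     -2 ]
Subtract 3/10 times R2 from R1.
  [ 1  0  0   2 ]
  [ 0  1  0   3 ]
  [ 0  0  1  -2 ]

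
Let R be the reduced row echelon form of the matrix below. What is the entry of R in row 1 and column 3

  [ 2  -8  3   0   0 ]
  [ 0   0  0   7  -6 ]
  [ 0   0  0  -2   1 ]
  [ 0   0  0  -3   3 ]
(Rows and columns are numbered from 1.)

3/2

r1 → 1/2·r1
  [ 1  -4  3/2   0   0 ]
  [ 0   0    0   7  -6 ]
  [ 0   0    0  -2   1 ]
  [ 0   0    0  -3   3 ]
r2 → 1/7·r2
  [ 1  -4  3/2   0     0 ]
  [ 0   0    0   1  -6/7 ]
  [ 0   0    0  -2     1 ]
  [ 0   0    0  -3     3 ]
r3 → r3 + 2·r2
  [ 1  -4  3/2   0     0 ]
  [ 0   0    0   1  -6/7 ]
  [ 0   0    0   0  -5/7 ]
  [ 0   0    0  -3     3 ]
r4 → r4 + 3·r2
  [ 1  -4  3/2  0     0 ]
  [ 0   0    0  1  -6/7 ]
  [ 0   0    0  0  -5/7 ]
  [ 0   0    0  0   3/7 ]
r3 → -7/5·r3
  [ 1  -4  3/2  0     0 ]
  [ 0   0    0  1  -6/7 ]
  [ 0   0    0  0     1 ]
  [ 0   0    0  0   3/7 ]
r4 → r4 − 3/7·r3
  [ 1  -4  3/2  0     0 ]
  [ 0   0    0  1  -6/7 ]
  [ 0   0    0  0     1 ]
  [ 0   0    0  0     0 ]
r2 → r2 + 6/7·r3
  [ 1  -4  3/2  0  0 ]
  [ 0   0    0  1  0 ]
  [ 0   0    0  0  1 ]
  [ 0   0    0  0  0 ]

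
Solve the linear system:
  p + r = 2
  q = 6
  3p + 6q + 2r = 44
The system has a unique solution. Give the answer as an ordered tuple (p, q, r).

(4, 6, -2)

Form the augmented matrix and row-reduce:
  [ 1  0  1  |   2 ]
  [ 0  1  0  |   6 ]
  [ 3  6  2  |  44 ]
ρ3 -> ρ3 − 3·ρ1
  [ 1  0   1  |   2 ]
  [ 0  1   0  |   6 ]
  [ 0  6  -1  |  38 ]
ρ3 -> ρ3 − 6·ρ2
  [ 1  0   1  |  2 ]
  [ 0  1   0  |  6 ]
  [ 0  0  -1  |  2 ]
ρ3 -> -1·ρ3
  [ 1  0  1  |   2 ]
  [ 0  1  0  |   6 ]
  [ 0  0  1  |  -2 ]
ρ1 -> ρ1 − ρ3
  [ 1  0  0  |   4 ]
  [ 0  1  0  |   6 ]
  [ 0  0  1  |  -2 ]
Reading off the last column: p = 4, q = 6, r = -2.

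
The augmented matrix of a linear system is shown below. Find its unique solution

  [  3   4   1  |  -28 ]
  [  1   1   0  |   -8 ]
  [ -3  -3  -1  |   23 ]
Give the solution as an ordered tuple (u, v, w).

(-3, -5, 1)

Multiply R1 by 1/3.
  [  1  4/3  1/3  |  -28/3 ]
  [  1    1    0  |     -8 ]
  [ -3   -3   -1  |     23 ]
Subtract R1 from R2.
  [  1   4/3   1/3  |  -28/3 ]
  [  0  -1/3  -1/3  |    4/3 ]
  [ -3    -3    -1  |     23 ]
Add 3 times R1 to R3.
  [ 1   4/3   1/3  |  -28/3 ]
  [ 0  -1/3  -1/3  |    4/3 ]
  [ 0     1     0  |     -5 ]
Multiply R2 by -3.
  [ 1  4/3  1/3  |  -28/3 ]
  [ 0    1    1  |     -4 ]
  [ 0    1    0  |     -5 ]
Subtract R2 from R3.
  [ 1  4/3  1/3  |  -28/3 ]
  [ 0    1    1  |     -4 ]
  [ 0    0   -1  |     -1 ]
Multiply R3 by -1.
  [ 1  4/3  1/3  |  -28/3 ]
  [ 0    1    1  |     -4 ]
  [ 0    0    1  |      1 ]
Subtract R3 from R2.
  [ 1  4/3  1/3  |  -28/3 ]
  [ 0    1    0  |     -5 ]
  [ 0    0    1  |      1 ]
Subtract 1/3 times R3 from R1.
  [ 1  4/3  0  |  -29/3 ]
  [ 0    1  0  |     -5 ]
  [ 0    0  1  |      1 ]
Subtract 4/3 times R2 from R1.
  [ 1  0  0  |  -3 ]
  [ 0  1  0  |  -5 ]
  [ 0  0  1  |   1 ]
Reading off the last column: u = -3, v = -5, w = 1.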